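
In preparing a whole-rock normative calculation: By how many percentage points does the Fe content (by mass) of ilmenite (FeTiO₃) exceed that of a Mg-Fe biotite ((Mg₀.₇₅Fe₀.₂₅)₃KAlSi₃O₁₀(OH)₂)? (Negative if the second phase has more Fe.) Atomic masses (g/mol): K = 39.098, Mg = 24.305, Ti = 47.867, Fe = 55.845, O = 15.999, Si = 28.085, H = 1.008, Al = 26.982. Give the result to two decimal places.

27.31 percentage points

M(FeTiO₃) = 151.709 g/mol, so wt% Fe = 55.845/151.709 × 100 = 36.81%.
M((Mg₀.₇₅Fe₀.₂₅)₃KAlSi₃O₁₀(OH)₂) = 440.909 g/mol, so wt% Fe = 41.884/440.909 × 100 = 9.50%.
36.81 − 9.50 = 27.31 pp.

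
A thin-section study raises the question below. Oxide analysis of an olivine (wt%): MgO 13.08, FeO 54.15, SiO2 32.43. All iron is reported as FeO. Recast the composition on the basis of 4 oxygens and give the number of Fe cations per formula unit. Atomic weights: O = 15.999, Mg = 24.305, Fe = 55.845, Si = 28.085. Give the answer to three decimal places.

1.397 Fe apfu

13.08 wt% MgO ÷ 40.304 g/mol = 0.32453 mol, giving 0.32453 Mg and 0.32453 O.
54.15 wt% FeO ÷ 71.844 g/mol = 0.75372 mol, giving 0.75372 Fe and 0.75372 O.
32.43 wt% SiO2 ÷ 60.083 g/mol = 0.53975 mol, giving 0.53975 Si and 1.07950 O.
Oxygen sums to 2.15775; scaling by 4/2.15775 = 1.85378 puts the formula on 4 O.
Fe: 0.75372 × 1.85378 = 1.397 atoms per formula unit.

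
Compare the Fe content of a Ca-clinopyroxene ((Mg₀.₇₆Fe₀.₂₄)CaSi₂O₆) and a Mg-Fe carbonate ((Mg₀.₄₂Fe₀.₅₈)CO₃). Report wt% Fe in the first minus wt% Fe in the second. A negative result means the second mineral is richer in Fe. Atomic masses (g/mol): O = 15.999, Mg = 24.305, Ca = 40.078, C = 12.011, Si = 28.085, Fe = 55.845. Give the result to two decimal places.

-25.59 percentage points

M((Mg₀.₇₆Fe₀.₂₄)CaSi₂O₆) = 224.117 g/mol, so wt% Fe = 13.403/224.117 × 100 = 5.98%.
M((Mg₀.₄₂Fe₀.₅₈)CO₃) = 102.606 g/mol, so wt% Fe = 32.390/102.606 × 100 = 31.57%.
5.98 − 31.57 = -25.59 pp.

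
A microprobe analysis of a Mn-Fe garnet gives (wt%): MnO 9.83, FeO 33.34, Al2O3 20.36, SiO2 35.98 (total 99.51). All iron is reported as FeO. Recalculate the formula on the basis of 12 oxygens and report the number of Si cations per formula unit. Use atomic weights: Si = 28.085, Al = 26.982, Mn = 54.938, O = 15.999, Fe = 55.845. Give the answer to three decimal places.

2.995 Si apfu

MnO (M=70.937): mol = 0.13857; Mn = 0.13857, O = 0.13857.
FeO (M=71.844): mol = 0.46406; Fe = 0.46406, O = 0.46406.
Al2O3 (M=101.961): mol = 0.19968; Al = 0.39936, O = 0.59904.
SiO2 (M=60.083): mol = 0.59884; Si = 0.59884, O = 1.19768.
ΣO = 2.39935; factor = 12/ΣO = 5.00135.
Si apfu = 0.59884 × 5.00135 = 2.995.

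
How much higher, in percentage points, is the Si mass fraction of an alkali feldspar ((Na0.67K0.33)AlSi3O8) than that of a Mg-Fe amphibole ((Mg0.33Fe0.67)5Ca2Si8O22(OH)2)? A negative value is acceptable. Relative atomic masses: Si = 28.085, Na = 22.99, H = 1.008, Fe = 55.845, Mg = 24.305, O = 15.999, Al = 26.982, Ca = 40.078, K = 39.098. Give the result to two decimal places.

7.02 percentage points

M((Na0.67K0.33)AlSi3O8) = 267.535 g/mol, so wt% Si = 84.255/267.535 × 100 = 31.49%.
M((Mg0.33Fe0.67)5Ca2Si8O22(OH)2) = 918.012 g/mol, so wt% Si = 224.680/918.012 × 100 = 24.47%.
31.49 − 24.47 = 7.02 pp.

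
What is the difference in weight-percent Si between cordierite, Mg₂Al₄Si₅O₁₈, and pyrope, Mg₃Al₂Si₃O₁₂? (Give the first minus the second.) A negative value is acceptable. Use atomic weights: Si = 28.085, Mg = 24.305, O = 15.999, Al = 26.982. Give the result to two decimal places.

3.11 percentage points

Si in Mg₂Al₄Si₅O₁₈: molar mass 584.945 g/mol; 5×28.085 = 140.425 g → 24.01 wt%.
Si in Mg₃Al₂Si₃O₁₂: molar mass 403.122 g/mol; 3×28.085 = 84.255 g → 20.90 wt%.
Difference = 24.01 − 20.90 = 3.11 percentage points.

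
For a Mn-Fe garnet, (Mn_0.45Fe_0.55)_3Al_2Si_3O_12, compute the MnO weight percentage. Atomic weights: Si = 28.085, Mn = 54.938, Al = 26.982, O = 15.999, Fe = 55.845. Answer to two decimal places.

M((Mn_0.45Fe_0.55)_3Al_2Si_3O_12) = 496.518 g/mol; M(MnO) = 70.937 g/mol.
Moles MnO per formula unit = 1.35 Mn ÷ 1 = 1.3500.
MnO fraction = (1.3500 × 70.937) / 496.518 = 95.765/496.518 = 0.1929.

19.29 wt%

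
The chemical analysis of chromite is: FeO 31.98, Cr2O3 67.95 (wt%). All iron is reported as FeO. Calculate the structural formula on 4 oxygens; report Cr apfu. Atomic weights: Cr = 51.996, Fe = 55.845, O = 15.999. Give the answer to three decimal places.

2.002 Cr apfu

31.98 wt% FeO ÷ 71.844 g/mol = 0.44513 mol, giving 0.44513 Fe and 0.44513 O.
67.95 wt% Cr2O3 ÷ 151.989 g/mol = 0.44707 mol, giving 0.89414 Cr and 1.34121 O.
Oxygen sums to 1.78634; scaling by 4/1.78634 = 2.23922 puts the formula on 4 O.
Cr: 0.89414 × 2.23922 = 2.002 atoms per formula unit.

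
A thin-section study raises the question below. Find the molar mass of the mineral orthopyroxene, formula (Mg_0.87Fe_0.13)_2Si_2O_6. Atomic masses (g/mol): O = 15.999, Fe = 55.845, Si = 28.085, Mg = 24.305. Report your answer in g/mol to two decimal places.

The formula mass is the sum 1.74×24.305 + 0.26×55.845 + 2×28.085 + 6×15.999.

208.97 g/mol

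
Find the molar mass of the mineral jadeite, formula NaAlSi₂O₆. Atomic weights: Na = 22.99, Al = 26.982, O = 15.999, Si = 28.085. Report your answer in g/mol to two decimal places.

202.14 g/mol

Na: 1 × 22.99 = 22.9900
Al: 1 × 26.982 = 26.9820
Si: 2 × 28.085 = 56.1700
O: 6 × 15.999 = 95.9940
Summing the contributions gives the formula mass.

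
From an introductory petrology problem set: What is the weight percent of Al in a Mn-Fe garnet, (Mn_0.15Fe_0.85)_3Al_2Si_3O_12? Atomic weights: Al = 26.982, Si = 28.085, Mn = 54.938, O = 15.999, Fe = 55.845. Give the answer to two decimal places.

Molar mass of (Mn_0.15Fe_0.85)_3Al_2Si_3O_12: 0.45×54.938 + 2.55×55.845 + 2×26.982 + 3×28.085 + 12×15.999 = 497.334 g/mol.
Mass of Al per formula unit: 2 × 26.982 = 53.964 g.
Weight fraction Al = 53.964 / 497.334 = 0.1085.

10.85 wt%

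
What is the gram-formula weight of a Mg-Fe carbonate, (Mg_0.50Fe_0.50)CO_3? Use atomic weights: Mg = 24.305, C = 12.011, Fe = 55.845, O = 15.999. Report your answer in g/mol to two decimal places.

M = 0.50*24.305 + 0.50*55.845 + 1*12.011 + 3*15.999

100.08 g/mol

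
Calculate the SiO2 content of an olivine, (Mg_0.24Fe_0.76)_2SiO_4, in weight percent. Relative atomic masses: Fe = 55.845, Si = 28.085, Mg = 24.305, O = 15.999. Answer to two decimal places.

31.85 wt%

M((Mg_0.24Fe_0.76)_2SiO_4) = 188.632 g/mol; M(SiO2) = 60.083 g/mol.
Moles SiO2 per formula unit = 1 Si ÷ 1 = 1.0000.
SiO2 fraction = (1.0000 × 60.083) / 188.632 = 60.083/188.632 = 0.3185.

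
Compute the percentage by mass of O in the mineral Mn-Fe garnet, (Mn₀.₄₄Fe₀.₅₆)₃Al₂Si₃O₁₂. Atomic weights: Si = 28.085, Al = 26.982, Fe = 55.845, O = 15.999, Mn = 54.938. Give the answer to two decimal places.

38.66 weight percent

M((Mn₀.₄₄Fe₀.₅₆)₃Al₂Si₃O₁₂) = 496.545 g/mol.
O contributes 12 × 15.999 = 191.988 g per mole.
191.988/496.545 = 0.3866 → 38.66%.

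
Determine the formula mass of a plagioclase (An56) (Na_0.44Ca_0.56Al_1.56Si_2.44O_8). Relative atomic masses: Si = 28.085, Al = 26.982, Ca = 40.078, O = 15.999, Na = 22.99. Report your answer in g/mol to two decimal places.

The formula mass is the sum 0.44·22.99 + 0.56·40.078 + 1.56·26.982 + 2.44·28.085 + 8·15.999.

271.17 g/mol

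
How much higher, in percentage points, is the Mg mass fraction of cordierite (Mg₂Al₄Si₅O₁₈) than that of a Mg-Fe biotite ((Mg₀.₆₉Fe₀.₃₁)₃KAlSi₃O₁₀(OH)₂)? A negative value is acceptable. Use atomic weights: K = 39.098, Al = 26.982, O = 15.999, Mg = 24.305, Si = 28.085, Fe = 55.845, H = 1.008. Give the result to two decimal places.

Mg in Mg₂Al₄Si₅O₁₈: molar mass 584.945 g/mol; 2×24.305 = 48.610 g → 8.31 wt%.
Mg in (Mg₀.₆₉Fe₀.₃₁)₃KAlSi₃O₁₀(OH)₂: molar mass 446.586 g/mol; 2.07×24.305 = 50.311 g → 11.27 wt%.
Difference = 8.31 − 11.27 = -2.96 percentage points.

-2.96 percentage points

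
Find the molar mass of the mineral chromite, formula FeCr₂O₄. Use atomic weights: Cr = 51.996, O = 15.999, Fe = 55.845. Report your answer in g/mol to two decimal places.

223.83 g/mol

M = 1*55.845 + 2*51.996 + 4*15.999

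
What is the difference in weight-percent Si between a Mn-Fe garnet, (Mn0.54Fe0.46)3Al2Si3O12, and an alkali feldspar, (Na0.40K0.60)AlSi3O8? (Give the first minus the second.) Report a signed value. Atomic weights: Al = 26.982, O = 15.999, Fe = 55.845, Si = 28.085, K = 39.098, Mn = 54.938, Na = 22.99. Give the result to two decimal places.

Si in (Mn0.54Fe0.46)3Al2Si3O12: molar mass 496.273 g/mol; 3×28.085 = 84.255 g → 16.98 wt%.
Si in (Na0.40K0.60)AlSi3O8: molar mass 271.884 g/mol; 3×28.085 = 84.255 g → 30.99 wt%.
Difference = 16.98 − 30.99 = -14.01 percentage points.

-14.01 percentage points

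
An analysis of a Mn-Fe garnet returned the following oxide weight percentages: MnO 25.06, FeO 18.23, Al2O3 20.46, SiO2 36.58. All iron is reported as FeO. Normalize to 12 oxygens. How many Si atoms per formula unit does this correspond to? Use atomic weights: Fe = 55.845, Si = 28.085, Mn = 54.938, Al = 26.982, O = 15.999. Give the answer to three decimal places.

25.06 wt% MnO ÷ 70.937 g/mol = 0.35327 mol, giving 0.35327 Mn and 0.35327 O.
18.23 wt% FeO ÷ 71.844 g/mol = 0.25374 mol, giving 0.25374 Fe and 0.25374 O.
20.46 wt% Al2O3 ÷ 101.961 g/mol = 0.20066 mol, giving 0.40132 Al and 0.60198 O.
36.58 wt% SiO2 ÷ 60.083 g/mol = 0.60882 mol, giving 0.60882 Si and 1.21764 O.
Oxygen sums to 2.42663; scaling by 12/2.42663 = 4.94513 puts the formula on 12 O.
Si: 0.60882 × 4.94513 = 3.011 atoms per formula unit.

3.011 Si apfu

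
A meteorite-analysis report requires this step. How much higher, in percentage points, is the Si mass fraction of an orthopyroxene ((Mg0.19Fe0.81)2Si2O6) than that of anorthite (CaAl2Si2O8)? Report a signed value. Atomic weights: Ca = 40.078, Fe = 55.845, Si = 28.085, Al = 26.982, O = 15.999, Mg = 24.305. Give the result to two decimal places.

2.11 percentage points

Si in (Mg0.19Fe0.81)2Si2O6: molar mass 251.869 g/mol; 2×28.085 = 56.170 g → 22.30 wt%.
Si in CaAl2Si2O8: molar mass 278.204 g/mol; 2×28.085 = 56.170 g → 20.19 wt%.
Difference = 22.30 − 20.19 = 2.11 percentage points.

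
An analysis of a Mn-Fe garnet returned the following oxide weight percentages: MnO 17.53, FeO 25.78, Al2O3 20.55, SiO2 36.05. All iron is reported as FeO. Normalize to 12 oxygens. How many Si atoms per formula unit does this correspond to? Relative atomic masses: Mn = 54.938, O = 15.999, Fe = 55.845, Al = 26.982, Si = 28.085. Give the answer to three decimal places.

MnO: 17.53/70.937 = 0.24712 mol → 0.24712 mol Mn, 0.24712 mol O.
FeO: 25.78/71.844 = 0.35883 mol → 0.35883 mol Fe, 0.35883 mol O.
Al2O3: 20.55/101.961 = 0.20155 mol → 0.40310 mol Al, 0.60465 mol O.
SiO2: 36.05/60.083 = 0.60000 mol → 0.60000 mol Si, 1.20000 mol O.
Total oxygen = 2.41060 mol. Normalization factor = 12/2.41060 = 4.97801.
Si per 12 O = 0.60000 × 4.97801 = 2.987.

2.987 Si apfu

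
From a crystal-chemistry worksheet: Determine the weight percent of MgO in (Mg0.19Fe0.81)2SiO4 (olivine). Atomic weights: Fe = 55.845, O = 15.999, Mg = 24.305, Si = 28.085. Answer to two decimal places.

7.99 wt%

Molar mass of (Mg0.19Fe0.81)2SiO4 = 0.38·24.305 + 1.62·55.845 + 1·28.085 + 4·15.999 = 191.786 g/mol.
Each formula unit contains 0.38 Mg, equivalent to 0.38/1 = 0.3800 mol MgO.
M(MgO) = 1×24.305 + 1×15.999 = 40.304 g/mol.
Mass of MgO per formula unit = 0.3800 × 40.304 = 15.316 g.
MgO wt% = 15.316 / 191.786 × 100 = 7.99%.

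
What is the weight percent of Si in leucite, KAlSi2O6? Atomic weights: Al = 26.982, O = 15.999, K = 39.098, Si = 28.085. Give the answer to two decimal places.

Molar mass of KAlSi2O6: 1*39.098 + 1*26.982 + 2*28.085 + 6*15.999 = 218.244 g/mol.
Mass of Si per formula unit: 2 × 28.085 = 56.170 g.
Weight fraction Si = 56.170 / 218.244 = 0.2574.

25.74 weight percent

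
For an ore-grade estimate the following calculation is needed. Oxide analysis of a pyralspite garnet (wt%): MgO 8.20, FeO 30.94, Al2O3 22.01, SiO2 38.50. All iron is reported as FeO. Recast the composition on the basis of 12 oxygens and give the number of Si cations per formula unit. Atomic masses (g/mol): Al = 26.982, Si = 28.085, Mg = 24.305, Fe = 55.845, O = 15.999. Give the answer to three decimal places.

3.000 Si apfu

MgO: 8.20/40.304 = 0.20345 mol → 0.20345 mol Mg, 0.20345 mol O.
FeO: 30.94/71.844 = 0.43066 mol → 0.43066 mol Fe, 0.43066 mol O.
Al2O3: 22.01/101.961 = 0.21587 mol → 0.43174 mol Al, 0.64761 mol O.
SiO2: 38.50/60.083 = 0.64078 mol → 0.64078 mol Si, 1.28156 mol O.
Total oxygen = 2.56328 mol. Normalization factor = 12/2.56328 = 4.68150.
Si per 12 O = 0.64078 × 4.68150 = 3.000.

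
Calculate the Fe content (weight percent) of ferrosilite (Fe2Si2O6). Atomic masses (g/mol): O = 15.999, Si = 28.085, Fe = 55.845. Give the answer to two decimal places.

Formula mass = 2×55.845 + 2×28.085 + 6×15.999 = 263.854 g/mol, of which 111.690 g is Fe.
So Fe makes up 111.690/263.854 = 0.4233 of the mass, i.e. 42.33%.

42.33 weight percent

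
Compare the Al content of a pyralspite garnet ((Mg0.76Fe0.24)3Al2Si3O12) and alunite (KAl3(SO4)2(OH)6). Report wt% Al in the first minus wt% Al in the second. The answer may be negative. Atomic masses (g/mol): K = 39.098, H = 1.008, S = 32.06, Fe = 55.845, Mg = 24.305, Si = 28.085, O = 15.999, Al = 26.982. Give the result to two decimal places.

-6.87 percentage points

First mineral: 53.964 g Al in 425.831 g formula = 12.67 wt% Al.
Second mineral: 80.946 g Al in 414.198 g formula = 19.54 wt% Al.
12.67% − 19.54% gives a difference of -6.87 percentage points.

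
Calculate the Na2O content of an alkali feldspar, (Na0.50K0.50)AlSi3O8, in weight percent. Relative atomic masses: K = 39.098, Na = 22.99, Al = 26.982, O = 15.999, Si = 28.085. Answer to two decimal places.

5.73 wt%

Formula mass = 270.273 g/mol.
0.50 Na → 0.2500 mol Na2O per formula unit; M(Na2O) = 61.979, so Na2O mass = 15.495 g.
15.495/270.273 × 100 = 5.73 wt%.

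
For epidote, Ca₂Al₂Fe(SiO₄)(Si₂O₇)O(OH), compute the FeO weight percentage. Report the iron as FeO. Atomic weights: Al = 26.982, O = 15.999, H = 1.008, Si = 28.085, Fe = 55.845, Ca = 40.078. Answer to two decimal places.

Formula mass = 483.215 g/mol.
1 Fe → 1.0000 mol FeO per formula unit; M(FeO) = 71.844, so FeO mass = 71.844 g.
71.844/483.215 × 100 = 14.87 wt%.

14.87 wt%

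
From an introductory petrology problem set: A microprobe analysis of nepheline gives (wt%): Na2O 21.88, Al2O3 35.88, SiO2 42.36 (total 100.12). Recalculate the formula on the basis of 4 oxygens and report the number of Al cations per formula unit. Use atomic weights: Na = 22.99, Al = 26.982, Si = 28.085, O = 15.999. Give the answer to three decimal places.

0.999 Al apfu

21.88 wt% Na2O ÷ 61.979 g/mol = 0.35302 mol, giving 0.70604 Na and 0.35302 O.
35.88 wt% Al2O3 ÷ 101.961 g/mol = 0.35190 mol, giving 0.70380 Al and 1.05570 O.
42.36 wt% SiO2 ÷ 60.083 g/mol = 0.70502 mol, giving 0.70502 Si and 1.41004 O.
Oxygen sums to 2.81876; scaling by 4/2.81876 = 1.41906 puts the formula on 4 O.
Al: 0.70380 × 1.41906 = 0.999 atoms per formula unit.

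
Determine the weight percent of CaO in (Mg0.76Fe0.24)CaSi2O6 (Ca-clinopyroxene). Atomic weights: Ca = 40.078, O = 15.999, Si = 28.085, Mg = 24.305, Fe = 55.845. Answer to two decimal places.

25.02 wt%

Formula mass = 224.117 g/mol.
1 Ca → 1.0000 mol CaO per formula unit; M(CaO) = 56.077, so CaO mass = 56.077 g.
56.077/224.117 × 100 = 25.02 wt%.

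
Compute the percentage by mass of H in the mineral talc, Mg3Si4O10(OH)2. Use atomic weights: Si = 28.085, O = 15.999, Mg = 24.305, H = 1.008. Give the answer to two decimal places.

0.53 mass %

Molar mass of Mg3Si4O10(OH)2: 3*24.305 + 4*28.085 + 12*15.999 + 2*1.008 = 379.259 g/mol.
Mass of H per formula unit: 2 × 1.008 = 2.016 g.
Weight fraction H = 2.016 / 379.259 = 0.0053.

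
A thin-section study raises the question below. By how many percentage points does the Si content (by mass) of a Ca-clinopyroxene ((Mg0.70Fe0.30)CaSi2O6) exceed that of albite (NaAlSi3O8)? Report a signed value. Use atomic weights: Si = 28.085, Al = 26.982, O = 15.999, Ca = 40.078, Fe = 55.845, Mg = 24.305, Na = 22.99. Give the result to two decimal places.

-7.28 percentage points

M((Mg0.70Fe0.30)CaSi2O6) = 226.009 g/mol, so wt% Si = 56.170/226.009 × 100 = 24.85%.
M(NaAlSi3O8) = 262.219 g/mol, so wt% Si = 84.255/262.219 × 100 = 32.13%.
24.85 − 32.13 = -7.28 pp.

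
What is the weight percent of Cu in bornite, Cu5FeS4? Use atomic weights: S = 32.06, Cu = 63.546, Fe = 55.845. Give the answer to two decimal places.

Formula mass = 5*63.546 + 1*55.845 + 4*32.06 = 501.815 g/mol, of which 317.730 g is Cu.
So Cu makes up 317.730/501.815 = 0.6332 of the mass, i.e. 63.32%.

63.32 wt%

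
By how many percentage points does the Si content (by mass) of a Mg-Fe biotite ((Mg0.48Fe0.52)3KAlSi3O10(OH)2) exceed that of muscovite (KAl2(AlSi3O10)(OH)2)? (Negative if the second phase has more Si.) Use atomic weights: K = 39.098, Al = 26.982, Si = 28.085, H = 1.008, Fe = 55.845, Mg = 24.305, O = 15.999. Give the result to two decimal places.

Si in (Mg0.48Fe0.52)3KAlSi3O10(OH)2: molar mass 466.456 g/mol; 3×28.085 = 84.255 g → 18.06 wt%.
Si in KAl2(AlSi3O10)(OH)2: molar mass 398.303 g/mol; 3×28.085 = 84.255 g → 21.15 wt%.
Difference = 18.06 − 21.15 = -3.09 percentage points.

-3.09 percentage points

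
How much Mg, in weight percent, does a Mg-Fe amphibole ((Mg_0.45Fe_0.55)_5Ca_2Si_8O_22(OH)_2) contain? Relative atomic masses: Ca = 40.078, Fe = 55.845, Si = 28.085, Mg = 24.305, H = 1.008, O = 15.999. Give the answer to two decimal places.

6.08 weight percent

M((Mg_0.45Fe_0.55)_5Ca_2Si_8O_22(OH)_2) = 899.088 g/mol.
Mg contributes 2.25 × 24.305 = 54.686 g per mole.
54.686/899.088 = 0.0608 → 6.08%.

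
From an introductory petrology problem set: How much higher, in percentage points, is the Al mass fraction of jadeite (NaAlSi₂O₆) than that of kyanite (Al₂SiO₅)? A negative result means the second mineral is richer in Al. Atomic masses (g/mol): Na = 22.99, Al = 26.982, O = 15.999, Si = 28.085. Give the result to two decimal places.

-19.95 percentage points

M(NaAlSi₂O₆) = 202.136 g/mol, so wt% Al = 26.982/202.136 × 100 = 13.35%.
M(Al₂SiO₅) = 162.044 g/mol, so wt% Al = 53.964/162.044 × 100 = 33.30%.
13.35 − 33.30 = -19.95 pp.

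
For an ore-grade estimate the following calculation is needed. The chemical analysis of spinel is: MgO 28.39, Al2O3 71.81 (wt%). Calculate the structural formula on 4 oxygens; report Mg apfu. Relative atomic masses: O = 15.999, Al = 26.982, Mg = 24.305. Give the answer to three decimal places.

1.000 Mg apfu

MgO: 28.39/40.304 = 0.70440 mol → 0.70440 mol Mg, 0.70440 mol O.
Al2O3: 71.81/101.961 = 0.70429 mol → 1.40858 mol Al, 2.11287 mol O.
Total oxygen = 2.81727 mol. Normalization factor = 4/2.81727 = 1.41981.
Mg per 4 O = 0.70440 × 1.41981 = 1.000.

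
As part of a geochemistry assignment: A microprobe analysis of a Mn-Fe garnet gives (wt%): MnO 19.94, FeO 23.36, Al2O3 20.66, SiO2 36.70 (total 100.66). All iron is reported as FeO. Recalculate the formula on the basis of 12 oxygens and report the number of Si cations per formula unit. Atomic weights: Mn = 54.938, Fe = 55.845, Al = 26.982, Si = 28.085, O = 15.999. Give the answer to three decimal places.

MnO (M=70.937): mol = 0.28109; Mn = 0.28109, O = 0.28109.
FeO (M=71.844): mol = 0.32515; Fe = 0.32515, O = 0.32515.
Al2O3 (M=101.961): mol = 0.20263; Al = 0.40526, O = 0.60789.
SiO2 (M=60.083): mol = 0.61082; Si = 0.61082, O = 1.22164.
ΣO = 2.43577; factor = 12/ΣO = 4.92657.
Si apfu = 0.61082 × 4.92657 = 3.009.

3.009 Si apfu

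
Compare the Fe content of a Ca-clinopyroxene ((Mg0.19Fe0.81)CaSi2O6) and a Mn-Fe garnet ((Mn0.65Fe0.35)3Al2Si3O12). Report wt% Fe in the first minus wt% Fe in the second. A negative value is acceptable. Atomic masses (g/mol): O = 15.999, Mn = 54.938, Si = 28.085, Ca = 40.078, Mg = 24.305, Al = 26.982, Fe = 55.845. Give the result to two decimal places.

6.86 percentage points

First mineral: 45.234 g Fe in 242.094 g formula = 18.68 wt% Fe.
Second mineral: 58.637 g Fe in 495.973 g formula = 11.82 wt% Fe.
18.68% − 11.82% gives a difference of 6.86 percentage points.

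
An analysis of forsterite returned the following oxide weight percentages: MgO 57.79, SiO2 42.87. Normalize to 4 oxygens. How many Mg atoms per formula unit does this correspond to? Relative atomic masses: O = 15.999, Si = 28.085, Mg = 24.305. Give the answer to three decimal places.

2.005 Mg apfu

MgO: 57.79/40.304 = 1.43385 mol → 1.43385 mol Mg, 1.43385 mol O.
SiO2: 42.87/60.083 = 0.71351 mol → 0.71351 mol Si, 1.42702 mol O.
Total oxygen = 2.86087 mol. Normalization factor = 4/2.86087 = 1.39818.
Mg per 4 O = 1.43385 × 1.39818 = 2.005.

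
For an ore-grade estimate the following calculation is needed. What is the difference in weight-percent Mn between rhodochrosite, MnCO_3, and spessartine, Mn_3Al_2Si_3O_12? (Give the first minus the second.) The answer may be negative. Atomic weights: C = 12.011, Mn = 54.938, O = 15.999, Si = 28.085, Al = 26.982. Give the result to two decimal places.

M(MnCO_3) = 114.946 g/mol, so wt% Mn = 54.938/114.946 × 100 = 47.79%.
M(Mn_3Al_2Si_3O_12) = 495.021 g/mol, so wt% Mn = 164.814/495.021 × 100 = 33.29%.
47.79 − 33.29 = 14.50 pp.

14.50 percentage points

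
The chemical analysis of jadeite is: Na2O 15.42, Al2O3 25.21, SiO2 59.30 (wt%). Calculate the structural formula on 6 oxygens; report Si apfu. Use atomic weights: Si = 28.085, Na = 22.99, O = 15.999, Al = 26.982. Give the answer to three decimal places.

1.998 Si apfu

Na2O: 15.42/61.979 = 0.24879 mol → 0.49758 mol Na, 0.24879 mol O.
Al2O3: 25.21/101.961 = 0.24725 mol → 0.49450 mol Al, 0.74175 mol O.
SiO2: 59.30/60.083 = 0.98697 mol → 0.98697 mol Si, 1.97394 mol O.
Total oxygen = 2.96448 mol. Normalization factor = 6/2.96448 = 2.02396.
Si per 6 O = 0.98697 × 2.02396 = 1.998.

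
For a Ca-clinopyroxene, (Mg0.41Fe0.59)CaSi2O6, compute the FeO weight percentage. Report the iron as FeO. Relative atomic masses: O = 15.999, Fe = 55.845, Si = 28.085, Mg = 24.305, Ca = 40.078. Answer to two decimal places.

M((Mg0.41Fe0.59)CaSi2O6) = 235.156 g/mol; M(FeO) = 71.844 g/mol.
Moles FeO per formula unit = 0.59 Fe ÷ 1 = 0.5900.
FeO fraction = (0.5900 × 71.844) / 235.156 = 42.388/235.156 = 0.1803.

18.03 wt%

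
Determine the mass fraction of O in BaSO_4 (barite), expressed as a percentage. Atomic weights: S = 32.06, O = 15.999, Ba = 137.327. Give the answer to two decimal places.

Formula mass = 1×137.327 + 1×32.06 + 4×15.999 = 233.383 g/mol, of which 63.996 g is O.
So O makes up 63.996/233.383 = 0.2742 of the mass, i.e. 27.42%.

27.42 weight percent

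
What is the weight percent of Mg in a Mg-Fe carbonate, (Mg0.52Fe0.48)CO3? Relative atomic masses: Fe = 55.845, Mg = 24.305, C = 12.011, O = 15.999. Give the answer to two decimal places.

12.71 weight percent

M((Mg0.52Fe0.48)CO3) = 99.452 g/mol.
Mg contributes 0.52 × 24.305 = 12.639 g per mole.
12.639/99.452 = 0.1271 → 12.71%.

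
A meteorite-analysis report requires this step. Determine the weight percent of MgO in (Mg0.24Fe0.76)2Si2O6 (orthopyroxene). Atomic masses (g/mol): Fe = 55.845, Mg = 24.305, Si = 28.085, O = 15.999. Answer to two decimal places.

7.78 wt%

Formula mass = 248.715 g/mol.
0.48 Mg → 0.4800 mol MgO per formula unit; M(MgO) = 40.304, so MgO mass = 19.346 g.
19.346/248.715 × 100 = 7.78 wt%.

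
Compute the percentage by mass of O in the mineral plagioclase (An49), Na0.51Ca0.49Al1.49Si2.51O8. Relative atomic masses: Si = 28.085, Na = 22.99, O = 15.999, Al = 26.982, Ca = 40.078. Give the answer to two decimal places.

47.40 weight percent

Molar mass of Na0.51Ca0.49Al1.49Si2.51O8: 0.51×22.99 + 0.49×40.078 + 1.49×26.982 + 2.51×28.085 + 8×15.999 = 270.052 g/mol.
Mass of O per formula unit: 8 × 15.999 = 127.992 g.
Weight fraction O = 127.992 / 270.052 = 0.4740.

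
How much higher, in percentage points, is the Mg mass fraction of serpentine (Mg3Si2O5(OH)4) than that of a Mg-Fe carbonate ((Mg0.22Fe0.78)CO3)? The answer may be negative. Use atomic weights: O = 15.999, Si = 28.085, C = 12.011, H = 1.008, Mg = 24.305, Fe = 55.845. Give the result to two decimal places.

Mg in Mg3Si2O5(OH)4: molar mass 277.108 g/mol; 3×24.305 = 72.915 g → 26.31 wt%.
Mg in (Mg0.22Fe0.78)CO3: molar mass 108.914 g/mol; 0.22×24.305 = 5.347 g → 4.91 wt%.
Difference = 26.31 − 4.91 = 21.40 percentage points.

21.40 percentage points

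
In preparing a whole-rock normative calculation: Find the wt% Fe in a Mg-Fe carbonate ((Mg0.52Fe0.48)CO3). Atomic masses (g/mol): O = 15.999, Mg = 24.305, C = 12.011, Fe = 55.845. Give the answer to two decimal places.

26.95 mass %

M((Mg0.52Fe0.48)CO3) = 99.452 g/mol.
Fe contributes 0.48 × 55.845 = 26.806 g per mole.
26.806/99.452 = 0.2695 → 26.95%.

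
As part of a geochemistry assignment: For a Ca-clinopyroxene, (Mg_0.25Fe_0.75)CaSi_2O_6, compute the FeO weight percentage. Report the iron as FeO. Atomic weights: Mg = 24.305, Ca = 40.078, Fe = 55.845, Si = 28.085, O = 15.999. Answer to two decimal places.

Molar mass of (Mg_0.25Fe_0.75)CaSi_2O_6 = 0.25×24.305 + 0.75×55.845 + 1×40.078 + 2×28.085 + 6×15.999 = 240.202 g/mol.
Each formula unit contains 0.75 Fe, equivalent to 0.75/1 = 0.7500 mol FeO.
M(FeO) = 1×55.845 + 1×15.999 = 71.844 g/mol.
Mass of FeO per formula unit = 0.7500 × 71.844 = 53.883 g.
FeO wt% = 53.883 / 240.202 × 100 = 22.43%.

22.43 wt%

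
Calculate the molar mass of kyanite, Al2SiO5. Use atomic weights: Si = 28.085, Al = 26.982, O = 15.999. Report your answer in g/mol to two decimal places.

The formula mass is the sum 2·26.982 + 1·28.085 + 5·15.999.

162.04 g/mol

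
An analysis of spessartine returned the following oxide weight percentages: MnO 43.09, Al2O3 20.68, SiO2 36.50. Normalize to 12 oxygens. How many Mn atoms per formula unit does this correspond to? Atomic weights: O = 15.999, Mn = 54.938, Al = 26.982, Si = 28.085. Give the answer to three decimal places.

MnO: 43.09/70.937 = 0.60744 mol → 0.60744 mol Mn, 0.60744 mol O.
Al2O3: 20.68/101.961 = 0.20282 mol → 0.40564 mol Al, 0.60846 mol O.
SiO2: 36.50/60.083 = 0.60749 mol → 0.60749 mol Si, 1.21498 mol O.
Total oxygen = 2.43088 mol. Normalization factor = 12/2.43088 = 4.93648.
Mn per 12 O = 0.60744 × 4.93648 = 2.999.

2.999 Mn apfu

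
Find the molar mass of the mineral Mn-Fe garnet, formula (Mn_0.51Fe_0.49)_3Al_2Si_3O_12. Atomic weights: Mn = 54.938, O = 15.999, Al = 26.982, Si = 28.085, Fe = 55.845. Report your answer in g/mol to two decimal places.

M = 1.53(54.938) + 1.47(55.845) + 2(26.982) + 3(28.085) + 12(15.999)

496.35 g/mol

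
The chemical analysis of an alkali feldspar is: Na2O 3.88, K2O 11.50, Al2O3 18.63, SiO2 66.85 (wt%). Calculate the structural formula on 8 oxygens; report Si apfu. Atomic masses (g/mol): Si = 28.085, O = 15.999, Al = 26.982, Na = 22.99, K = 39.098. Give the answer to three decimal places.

Na2O (M=61.979): mol = 0.06260; Na = 0.12520, O = 0.06260.
K2O (M=94.195): mol = 0.12209; K = 0.24418, O = 0.12209.
Al2O3 (M=101.961): mol = 0.18272; Al = 0.36544, O = 0.54816.
SiO2 (M=60.083): mol = 1.11263; Si = 1.11263, O = 2.22526.
ΣO = 2.95811; factor = 8/ΣO = 2.70443.
Si apfu = 1.11263 × 2.70443 = 3.009.

3.009 Si apfu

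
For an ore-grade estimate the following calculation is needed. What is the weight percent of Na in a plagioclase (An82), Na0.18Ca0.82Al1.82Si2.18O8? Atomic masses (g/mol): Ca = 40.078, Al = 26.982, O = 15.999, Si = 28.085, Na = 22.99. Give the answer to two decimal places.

1.50 weight percent

M(Na0.18Ca0.82Al1.82Si2.18O8) = 275.327 g/mol.
Na contributes 0.18 × 22.99 = 4.138 g per mole.
4.138/275.327 = 0.0150 → 1.50%.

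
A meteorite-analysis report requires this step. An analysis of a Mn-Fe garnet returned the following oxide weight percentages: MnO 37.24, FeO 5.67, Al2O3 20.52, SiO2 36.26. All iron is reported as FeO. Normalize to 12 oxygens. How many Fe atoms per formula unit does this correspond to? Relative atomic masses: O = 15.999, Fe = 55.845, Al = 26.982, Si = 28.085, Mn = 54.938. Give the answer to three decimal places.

0.392 Fe apfu

37.24 wt% MnO ÷ 70.937 g/mol = 0.52497 mol, giving 0.52497 Mn and 0.52497 O.
5.67 wt% FeO ÷ 71.844 g/mol = 0.07892 mol, giving 0.07892 Fe and 0.07892 O.
20.52 wt% Al2O3 ÷ 101.961 g/mol = 0.20125 mol, giving 0.40250 Al and 0.60375 O.
36.26 wt% SiO2 ÷ 60.083 g/mol = 0.60350 mol, giving 0.60350 Si and 1.20700 O.
Oxygen sums to 2.41464; scaling by 12/2.41464 = 4.96968 puts the formula on 12 O.
Fe: 0.07892 × 4.96968 = 0.392 atoms per formula unit.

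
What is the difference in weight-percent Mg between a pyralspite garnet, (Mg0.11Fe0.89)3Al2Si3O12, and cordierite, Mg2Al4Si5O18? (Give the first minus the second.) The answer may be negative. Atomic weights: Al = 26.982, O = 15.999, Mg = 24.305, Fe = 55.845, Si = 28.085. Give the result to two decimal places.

-6.66 percentage points

Mg in (Mg0.11Fe0.89)3Al2Si3O12: molar mass 487.334 g/mol; 0.33×24.305 = 8.021 g → 1.65 wt%.
Mg in Mg2Al4Si5O18: molar mass 584.945 g/mol; 2×24.305 = 48.610 g → 8.31 wt%.
Difference = 1.65 − 8.31 = -6.66 percentage points.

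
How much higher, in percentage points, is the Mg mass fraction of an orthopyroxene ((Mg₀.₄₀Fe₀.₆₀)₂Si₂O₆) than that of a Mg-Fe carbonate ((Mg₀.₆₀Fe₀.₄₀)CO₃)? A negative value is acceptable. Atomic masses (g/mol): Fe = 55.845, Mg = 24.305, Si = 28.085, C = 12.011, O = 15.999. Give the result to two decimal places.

-6.90 percentage points

Mg in (Mg₀.₄₀Fe₀.₆₀)₂Si₂O₆: molar mass 238.622 g/mol; 0.80×24.305 = 19.444 g → 8.15 wt%.
Mg in (Mg₀.₆₀Fe₀.₄₀)CO₃: molar mass 96.929 g/mol; 0.60×24.305 = 14.583 g → 15.05 wt%.
Difference = 8.15 − 15.05 = -6.90 percentage points.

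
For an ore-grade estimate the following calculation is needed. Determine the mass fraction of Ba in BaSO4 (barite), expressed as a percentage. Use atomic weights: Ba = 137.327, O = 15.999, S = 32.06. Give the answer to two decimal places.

M(BaSO4) = 233.383 g/mol.
Ba contributes 1 × 137.327 = 137.327 g per mole.
137.327/233.383 = 0.5884 → 58.84%.

58.84 wt%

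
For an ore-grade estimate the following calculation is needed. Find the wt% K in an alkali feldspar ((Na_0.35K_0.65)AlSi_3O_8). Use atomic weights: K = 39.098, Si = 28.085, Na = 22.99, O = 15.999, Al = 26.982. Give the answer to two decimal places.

M((Na_0.35K_0.65)AlSi_3O_8) = 272.689 g/mol.
K contributes 0.65 × 39.098 = 25.414 g per mole.
25.414/272.689 = 0.0932 → 9.32%.

9.32 wt%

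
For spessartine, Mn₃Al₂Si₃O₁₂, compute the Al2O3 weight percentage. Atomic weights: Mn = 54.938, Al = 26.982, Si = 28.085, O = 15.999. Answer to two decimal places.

20.60 wt%

M(Mn₃Al₂Si₃O₁₂) = 495.021 g/mol; M(Al2O3) = 101.961 g/mol.
Moles Al2O3 per formula unit = 2 Al ÷ 2 = 1.0000.
Al2O3 fraction = (1.0000 × 101.961) / 495.021 = 101.961/495.021 = 0.2060.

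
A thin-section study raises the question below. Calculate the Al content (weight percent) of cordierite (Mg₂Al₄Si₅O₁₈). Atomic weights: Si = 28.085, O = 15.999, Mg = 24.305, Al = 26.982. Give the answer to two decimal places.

Molar mass of Mg₂Al₄Si₅O₁₈: 2·24.305 + 4·26.982 + 5·28.085 + 18·15.999 = 584.945 g/mol.
Mass of Al per formula unit: 4 × 26.982 = 107.928 g.
Weight fraction Al = 107.928 / 584.945 = 0.1845.

18.45 weight percent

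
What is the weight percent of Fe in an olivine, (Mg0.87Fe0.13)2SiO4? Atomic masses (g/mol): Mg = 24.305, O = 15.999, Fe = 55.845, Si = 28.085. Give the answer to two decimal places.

9.75 weight percent

Formula mass = 1.74*24.305 + 0.26*55.845 + 1*28.085 + 4*15.999 = 148.891 g/mol, of which 14.520 g is Fe.
So Fe makes up 14.520/148.891 = 0.0975 of the mass, i.e. 9.75%.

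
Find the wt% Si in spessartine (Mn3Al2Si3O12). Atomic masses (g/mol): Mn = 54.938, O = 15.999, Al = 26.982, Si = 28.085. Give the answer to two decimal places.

17.02 wt%

M(Mn3Al2Si3O12) = 495.021 g/mol.
Si contributes 3 × 28.085 = 84.255 g per mole.
84.255/495.021 = 0.1702 → 17.02%.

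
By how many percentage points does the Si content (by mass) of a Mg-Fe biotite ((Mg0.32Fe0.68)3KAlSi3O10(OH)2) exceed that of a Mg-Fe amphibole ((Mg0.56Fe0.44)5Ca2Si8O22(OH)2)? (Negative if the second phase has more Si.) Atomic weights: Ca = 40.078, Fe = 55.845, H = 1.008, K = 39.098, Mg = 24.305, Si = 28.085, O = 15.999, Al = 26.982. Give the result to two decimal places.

M((Mg0.32Fe0.68)3KAlSi3O10(OH)2) = 481.596 g/mol, so wt% Si = 84.255/481.596 × 100 = 17.49%.
M((Mg0.56Fe0.44)5Ca2Si8O22(OH)2) = 881.741 g/mol, so wt% Si = 224.680/881.741 × 100 = 25.48%.
17.49 − 25.48 = -7.99 pp.

-7.99 percentage points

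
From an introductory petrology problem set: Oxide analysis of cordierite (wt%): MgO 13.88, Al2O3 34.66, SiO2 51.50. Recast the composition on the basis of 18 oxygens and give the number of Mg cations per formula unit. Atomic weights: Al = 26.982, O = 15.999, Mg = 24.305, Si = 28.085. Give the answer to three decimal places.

2.014 Mg apfu

13.88 wt% MgO ÷ 40.304 g/mol = 0.34438 mol, giving 0.34438 Mg and 0.34438 O.
34.66 wt% Al2O3 ÷ 101.961 g/mol = 0.33993 mol, giving 0.67986 Al and 1.01979 O.
51.50 wt% SiO2 ÷ 60.083 g/mol = 0.85715 mol, giving 0.85715 Si and 1.71430 O.
Oxygen sums to 3.07847; scaling by 18/3.07847 = 5.84706 puts the formula on 18 O.
Mg: 0.34438 × 5.84706 = 2.014 atoms per formula unit.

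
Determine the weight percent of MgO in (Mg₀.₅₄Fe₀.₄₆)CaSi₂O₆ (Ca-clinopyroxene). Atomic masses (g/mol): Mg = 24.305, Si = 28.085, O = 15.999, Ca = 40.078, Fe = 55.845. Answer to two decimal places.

9.42 wt%

Formula mass = 231.055 g/mol.
0.54 Mg → 0.5400 mol MgO per formula unit; M(MgO) = 40.304, so MgO mass = 21.764 g.
21.764/231.055 × 100 = 9.42 wt%.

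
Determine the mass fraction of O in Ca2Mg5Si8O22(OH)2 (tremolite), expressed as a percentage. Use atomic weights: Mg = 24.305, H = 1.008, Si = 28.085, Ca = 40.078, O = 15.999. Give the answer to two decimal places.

47.27 wt%

Formula mass = 2×40.078 + 5×24.305 + 8×28.085 + 24×15.999 + 2×1.008 = 812.353 g/mol, of which 383.976 g is O.
So O makes up 383.976/812.353 = 0.4727 of the mass, i.e. 47.27%.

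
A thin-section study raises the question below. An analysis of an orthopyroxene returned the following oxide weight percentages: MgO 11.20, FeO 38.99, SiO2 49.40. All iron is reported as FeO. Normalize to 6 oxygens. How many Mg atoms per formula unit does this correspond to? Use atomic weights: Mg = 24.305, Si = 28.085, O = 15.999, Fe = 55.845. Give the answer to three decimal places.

MgO: 11.20/40.304 = 0.27789 mol → 0.27789 mol Mg, 0.27789 mol O.
FeO: 38.99/71.844 = 0.54270 mol → 0.54270 mol Fe, 0.54270 mol O.
SiO2: 49.40/60.083 = 0.82220 mol → 0.82220 mol Si, 1.64440 mol O.
Total oxygen = 2.46499 mol. Normalization factor = 6/2.46499 = 2.43409.
Mg per 6 O = 0.27789 × 2.43409 = 0.676.

0.676 Mg apfu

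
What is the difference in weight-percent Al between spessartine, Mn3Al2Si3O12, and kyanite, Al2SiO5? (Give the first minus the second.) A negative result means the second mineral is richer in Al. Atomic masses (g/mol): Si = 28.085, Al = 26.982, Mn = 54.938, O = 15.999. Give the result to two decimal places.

-22.40 percentage points

M(Mn3Al2Si3O12) = 495.021 g/mol, so wt% Al = 53.964/495.021 × 100 = 10.90%.
M(Al2SiO5) = 162.044 g/mol, so wt% Al = 53.964/162.044 × 100 = 33.30%.
10.90 − 33.30 = -22.40 pp.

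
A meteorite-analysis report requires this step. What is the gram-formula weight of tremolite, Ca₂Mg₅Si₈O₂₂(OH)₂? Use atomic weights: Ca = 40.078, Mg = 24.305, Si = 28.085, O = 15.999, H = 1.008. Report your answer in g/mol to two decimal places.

812.35 g/mol

Ca: 2 × 40.078 = 80.1560
Mg: 5 × 24.305 = 121.5250
Si: 8 × 28.085 = 224.6800
O: 24 × 15.999 = 383.9760
H: 2 × 1.008 = 2.0160
Summing the contributions gives the formula mass.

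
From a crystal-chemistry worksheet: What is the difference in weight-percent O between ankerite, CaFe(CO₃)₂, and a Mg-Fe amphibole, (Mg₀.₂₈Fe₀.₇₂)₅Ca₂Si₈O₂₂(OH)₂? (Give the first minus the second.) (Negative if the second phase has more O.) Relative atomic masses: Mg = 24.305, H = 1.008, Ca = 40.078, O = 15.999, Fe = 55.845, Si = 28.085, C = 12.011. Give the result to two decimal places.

2.98 percentage points

First mineral: 95.994 g O in 215.939 g formula = 44.45 wt% O.
Second mineral: 383.976 g O in 925.897 g formula = 41.47 wt% O.
44.45% − 41.47% gives a difference of 2.98 percentage points.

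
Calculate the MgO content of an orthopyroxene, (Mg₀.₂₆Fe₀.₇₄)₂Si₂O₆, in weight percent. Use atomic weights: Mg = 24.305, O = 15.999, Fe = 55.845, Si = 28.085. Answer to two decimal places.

Molar mass of (Mg₀.₂₆Fe₀.₇₄)₂Si₂O₆ = 0.52×24.305 + 1.48×55.845 + 2×28.085 + 6×15.999 = 247.453 g/mol.
Each formula unit contains 0.52 Mg, equivalent to 0.52/1 = 0.5200 mol MgO.
M(MgO) = 1×24.305 + 1×15.999 = 40.304 g/mol.
Mass of MgO per formula unit = 0.5200 × 40.304 = 20.958 g.
MgO wt% = 20.958 / 247.453 × 100 = 8.47%.

8.47 wt%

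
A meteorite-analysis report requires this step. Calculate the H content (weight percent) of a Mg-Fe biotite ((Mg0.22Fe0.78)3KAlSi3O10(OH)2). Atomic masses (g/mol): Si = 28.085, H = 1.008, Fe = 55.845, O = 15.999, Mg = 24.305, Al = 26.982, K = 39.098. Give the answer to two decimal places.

0.41 weight percent

Formula mass = 0.66×24.305 + 2.34×55.845 + 1×39.098 + 1×26.982 + 3×28.085 + 12×15.999 + 2×1.008 = 491.058 g/mol, of which 2.016 g is H.
So H makes up 2.016/491.058 = 0.0041 of the mass, i.e. 0.41%.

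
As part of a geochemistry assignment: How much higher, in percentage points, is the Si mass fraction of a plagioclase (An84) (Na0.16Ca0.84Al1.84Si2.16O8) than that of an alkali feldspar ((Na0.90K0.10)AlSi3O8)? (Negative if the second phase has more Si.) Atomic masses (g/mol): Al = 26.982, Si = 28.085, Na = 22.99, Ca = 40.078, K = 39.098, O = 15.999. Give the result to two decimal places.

-9.93 percentage points

First mineral: 60.664 g Si in 275.646 g formula = 22.01 wt% Si.
Second mineral: 84.255 g Si in 263.830 g formula = 31.94 wt% Si.
22.01% − 31.94% gives a difference of -9.93 percentage points.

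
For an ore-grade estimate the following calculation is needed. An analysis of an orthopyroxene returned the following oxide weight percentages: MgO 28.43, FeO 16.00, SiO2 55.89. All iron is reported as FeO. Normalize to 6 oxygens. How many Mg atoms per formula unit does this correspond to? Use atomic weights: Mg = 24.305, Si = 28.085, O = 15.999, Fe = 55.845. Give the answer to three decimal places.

1.518 Mg apfu

28.43 wt% MgO ÷ 40.304 g/mol = 0.70539 mol, giving 0.70539 Mg and 0.70539 O.
16.00 wt% FeO ÷ 71.844 g/mol = 0.22270 mol, giving 0.22270 Fe and 0.22270 O.
55.89 wt% SiO2 ÷ 60.083 g/mol = 0.93021 mol, giving 0.93021 Si and 1.86042 O.
Oxygen sums to 2.78851; scaling by 6/2.78851 = 2.15169 puts the formula on 6 O.
Mg: 0.70539 × 2.15169 = 1.518 atoms per formula unit.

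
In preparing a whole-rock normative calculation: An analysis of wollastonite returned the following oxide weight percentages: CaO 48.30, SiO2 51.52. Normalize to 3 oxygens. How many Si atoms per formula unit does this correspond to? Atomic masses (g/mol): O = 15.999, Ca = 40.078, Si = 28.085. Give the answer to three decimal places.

0.999 Si apfu

CaO (M=56.077): mol = 0.86132; Ca = 0.86132, O = 0.86132.
SiO2 (M=60.083): mol = 0.85748; Si = 0.85748, O = 1.71496.
ΣO = 2.57628; factor = 3/ΣO = 1.16447.
Si apfu = 0.85748 × 1.16447 = 0.999.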